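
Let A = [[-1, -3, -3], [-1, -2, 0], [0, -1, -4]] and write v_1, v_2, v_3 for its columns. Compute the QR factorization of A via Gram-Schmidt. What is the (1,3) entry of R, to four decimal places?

v_1 = (-1, -1, 0); ‖v_1‖ = 1.4142, so e_1 = (-0.7071, -0.7071, 0.0000).
r_{13} = e_1·v_3 = 2.1213.

r_{13} = 2.1213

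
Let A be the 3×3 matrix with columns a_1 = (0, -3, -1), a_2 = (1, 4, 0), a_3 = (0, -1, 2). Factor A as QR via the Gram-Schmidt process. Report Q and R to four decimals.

Q = [[0.0000, 0.6202, 0.7845], [-0.9487, 0.2481, -0.1961], [-0.3162, -0.7442, 0.5883]], R = [[3.1623, -3.7947, 0.3162], [0.0000, 1.6125, -1.7365], [0.0000, 0.0000, 1.3728]]

a_1 = (0, -3, -1); ‖a_1‖ = 3.1623, so e_1 = (0.0000, -0.9487, -0.3162).
e_1·a_2 = 0.0000·1 + (-0.9487)·4 + (-0.3162)·0 = -3.7947.
u_2 = a_2 + 3.7947·e_1 = (1.0000, 0.4000, -1.2000).
‖u_2‖ = 1.6125, so e_2 = (0.6202, 0.2481, -0.7442).
e_1·a_3 = 0.0000·0 + (-0.9487)·(-1) + (-0.3162)·2 = 0.3162; e_2·a_3 = 0.6202·0 + 0.2481·(-1) + (-0.7442)·2 = -1.7365.
u_3 = a_3 − 0.3162·e_1 + 1.7365·e_2 = (1.0769, -0.2692, 0.8077).
‖u_3‖ = 1.3728, so e_3 = (0.7845, -0.1961, 0.5883).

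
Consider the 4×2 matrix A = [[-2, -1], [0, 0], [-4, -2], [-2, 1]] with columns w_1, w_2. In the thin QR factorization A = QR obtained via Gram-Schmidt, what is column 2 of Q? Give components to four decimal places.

e_1 = w_1/‖w_1‖ = (-2, 0, -4, -2)/4.8990 = (-0.4082, 0.0000, -0.8165, -0.4082).
r_{12} = e_1·w_2 = 1.6330.
u_2 = w_2 − 1.6330·e_1 = (-0.3333, 0.0000, -0.6667, 1.6667).
‖u_2‖ = 1.8257, so e_2 = (-0.1826, 0.0000, -0.3651, 0.9129).

e_2 = (-0.1826, 0.0000, -0.3651, 0.9129)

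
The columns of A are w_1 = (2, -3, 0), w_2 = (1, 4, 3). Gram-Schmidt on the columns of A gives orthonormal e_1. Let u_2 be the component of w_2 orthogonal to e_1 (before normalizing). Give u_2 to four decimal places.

w_1 = (2, -3, 0); ‖w_1‖ = 3.6056, so e_1 = (0.5547, -0.8321, 0.0000).
e_1·w_2 = 0.5547·1 + (-0.8321)·4 + 0.0000·3 = -2.7735.
u_2 = w_2 + 2.7735·e_1 = (2.5385, 1.6923, 3.0000).

u_2 = (2.5385, 1.6923, 3.0000)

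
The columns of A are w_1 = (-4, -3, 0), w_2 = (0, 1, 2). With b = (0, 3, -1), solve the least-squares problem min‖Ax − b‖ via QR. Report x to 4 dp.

w_1 = (-4, -3, 0); ‖w_1‖ = 5.0000, so q_1 = (-0.8000, -0.6000, 0.0000).
q_1·w_2 = (-0.8000)·0 + (-0.6000)·1 + 0.0000·2 = -0.6000.
u_2 = w_2 + 0.6000·q_1 = (-0.4800, 0.6400, 2.0000).
‖u_2‖ = 2.1541, so q_2 = (-0.2228, 0.2971, 0.9285).
Qᵀb = (-1.8000, -0.0371).
Back-substitute: x_2 = -0.0371/2.1541 = -0.0172.
x_1 = (-1.8000 + 0.6000·(-0.0172))/5.0000 = -0.3621.

x = (-0.3621, -0.0172)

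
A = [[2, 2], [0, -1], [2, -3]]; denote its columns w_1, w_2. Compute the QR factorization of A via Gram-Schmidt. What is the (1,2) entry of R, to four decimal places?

w_1 = (2, 0, 2); ‖w_1‖ = 2.8284, so q_1 = (0.7071, 0.0000, 0.7071).
r_{12} = q_1·w_2 = -0.7071.

r_{12} = -0.7071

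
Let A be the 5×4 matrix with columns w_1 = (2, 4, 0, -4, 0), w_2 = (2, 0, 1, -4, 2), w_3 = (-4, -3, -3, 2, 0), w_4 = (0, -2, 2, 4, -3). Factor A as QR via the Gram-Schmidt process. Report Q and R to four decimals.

Q = [[0.3333, 0.2385, -0.5673, -0.0116], [0.6667, -0.5963, -0.1122, -0.3800], [0.0000, 0.2683, -0.7020, 0.1382], [-0.6667, -0.4770, -0.3959, -0.3858], [0.0000, 0.5367, 0.1265, -0.8292]], R = [[6.0000, 3.3333, -4.6667, -4.0000], [0.0000, 3.7268, -0.9242, -1.7889], [0.0000, 0.0000, 3.9202, -3.1427], [0.0000, 0.0000, 0.0000, 1.9808]]

w_1 = (2, 4, 0, -4, 0); ‖w_1‖ = 6.0000, so e_1 = (0.3333, 0.6667, 0.0000, -0.6667, 0.0000).
e_1·w_2 = 0.3333·2 + 0.6667·0 + 0.0000·1 + (-0.6667)·(-4) + 0.0000·2 = 3.3333.
u_2 = w_2 − 3.3333·e_1 = (0.8889, -2.2222, 1.0000, -1.7778, 2.0000).
‖u_2‖ = 3.7268, so e_2 = (0.2385, -0.5963, 0.2683, -0.4770, 0.5367).
e_1·w_3 = 0.3333·(-4) + 0.6667·(-3) + 0.0000·(-3) + (-0.6667)·2 + 0.0000·0 = -4.6667; e_2·w_3 = 0.2385·(-4) + (-0.5963)·(-3) + 0.2683·(-3) + (-0.4770)·2 + 0.5367·0 = -0.9242.
u_3 = w_3 + 4.6667·e_1 + 0.9242·e_2 = (-2.2240, -0.4400, -2.7520, -1.5520, 0.4960).
‖u_3‖ = 3.9202, so e_3 = (-0.5673, -0.1122, -0.7020, -0.3959, 0.1265).
e_1·w_4 = 0.3333·0 + 0.6667·(-2) + 0.0000·2 + (-0.6667)·4 + 0.0000·(-3) = -4.0000; e_2·w_4 = 0.2385·0 + (-0.5963)·(-2) + 0.2683·2 + (-0.4770)·4 + 0.5367·(-3) = -1.7889; e_3·w_4 = (-0.5673)·0 + (-0.1122)·(-2) + (-0.7020)·2 + (-0.3959)·4 + 0.1265·(-3) = -3.1427.
u_4 = w_4 + 4.0000·e_1 + 1.7889·e_2 + 3.1427·e_3 = (-0.0229, -0.7527, 0.2738, -0.7642, -1.6424).
‖u_4‖ = 1.9808, so e_4 = (-0.0116, -0.3800, 0.1382, -0.3858, -0.8292).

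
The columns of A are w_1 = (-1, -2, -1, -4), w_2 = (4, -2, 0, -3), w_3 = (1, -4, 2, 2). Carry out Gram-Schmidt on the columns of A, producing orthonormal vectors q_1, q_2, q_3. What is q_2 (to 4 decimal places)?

w_1 = (-1, -2, -1, -4); ‖w_1‖ = 4.6904, so q_1 = (-0.2132, -0.4264, -0.2132, -0.8528).
q_1·w_2 = (-0.2132)·4 + (-0.4264)·(-2) + (-0.2132)·0 + (-0.8528)·(-3) = 2.5584.
u_2 = w_2 − 2.5584·q_1 = (4.5455, -0.9091, 0.5455, -0.8182).
‖u_2‖ = 4.7386, so q_2 = (0.9592, -0.1918, 0.1151, -0.1727).

q_2 = (0.9592, -0.1918, 0.1151, -0.1727)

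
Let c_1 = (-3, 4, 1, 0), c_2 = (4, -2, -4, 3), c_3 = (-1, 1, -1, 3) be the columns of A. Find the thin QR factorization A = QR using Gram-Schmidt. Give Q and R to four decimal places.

e_1 = c_1/‖c_1‖ = (-3, 4, 1, 0)/5.0990 = (-0.5883, 0.7845, 0.1961, 0.0000).
r_{12} = e_1·c_2 = -4.7068.
u_2 = c_2 + 4.7068·e_1 = (1.2308, 1.6923, -3.0769, 3.0000).
‖u_2‖ = 4.7798, so e_2 = (0.2575, 0.3541, -0.6437, 0.6276).
r_{13} = e_1·c_3 = 1.1767; r_{23} = e_2·c_3 = 2.6232.
u_3 = c_3 − 1.1767·e_1 − 2.6232·e_2 = (-0.9832, -0.8519, 0.4579, 1.3535).
‖u_3‖ = 1.9324, so e_3 = (-0.5088, -0.4408, 0.2370, 0.7005).

Q = [[-0.5883, 0.2575, -0.5088], [0.7845, 0.3541, -0.4408], [0.1961, -0.6437, 0.2370], [0.0000, 0.6276, 0.7005]], R = [[5.0990, -4.7068, 1.1767], [0.0000, 4.7798, 2.6232], [0.0000, 0.0000, 1.9324]]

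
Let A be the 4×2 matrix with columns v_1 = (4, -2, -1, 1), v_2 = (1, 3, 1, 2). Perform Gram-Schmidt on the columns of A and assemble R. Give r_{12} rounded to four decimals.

r_{12} = -0.2132

q_1 = v_1/‖v_1‖ = (4, -2, -1, 1)/4.6904 = (0.8528, -0.4264, -0.2132, 0.2132).
r_{12} = q_1·v_2 = -0.2132.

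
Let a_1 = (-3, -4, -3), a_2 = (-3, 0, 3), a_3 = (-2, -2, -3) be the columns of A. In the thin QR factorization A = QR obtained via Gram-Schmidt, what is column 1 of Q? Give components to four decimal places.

q_1 = (-0.5145, -0.6860, -0.5145)

q_1 = a_1/‖a_1‖ = (-3, -4, -3)/5.8310 = (-0.5145, -0.6860, -0.5145).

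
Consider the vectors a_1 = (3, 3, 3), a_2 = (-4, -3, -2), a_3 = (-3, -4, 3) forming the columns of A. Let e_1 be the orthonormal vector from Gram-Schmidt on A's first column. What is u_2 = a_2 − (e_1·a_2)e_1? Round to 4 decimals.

a_1 = (3, 3, 3); ‖a_1‖ = 5.1962, so e_1 = (0.5774, 0.5774, 0.5774).
e_1·a_2 = 0.5774·(-4) + 0.5774·(-3) + 0.5774·(-2) = -5.1962.
u_2 = a_2 + 5.1962·e_1 = (-1.0000, 0.0000, 1.0000).

u_2 = (-1.0000, 0.0000, 1.0000)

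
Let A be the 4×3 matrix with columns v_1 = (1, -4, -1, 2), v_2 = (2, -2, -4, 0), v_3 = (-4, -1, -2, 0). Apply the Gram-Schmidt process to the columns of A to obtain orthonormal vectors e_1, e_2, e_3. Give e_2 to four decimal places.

e_2 = (0.3510, 0.1404, -0.8659, -0.3276)

v_1 = (1, -4, -1, 2); ‖v_1‖ = 4.6904, so e_1 = (0.2132, -0.8528, -0.2132, 0.4264).
e_1·v_2 = 0.2132·2 + (-0.8528)·(-2) + (-0.2132)·(-4) + 0.4264·0 = 2.9848.
u_2 = v_2 − 2.9848·e_1 = (1.3636, 0.5455, -3.3636, -1.2727).
‖u_2‖ = 3.8847, so e_2 = (0.3510, 0.1404, -0.8659, -0.3276).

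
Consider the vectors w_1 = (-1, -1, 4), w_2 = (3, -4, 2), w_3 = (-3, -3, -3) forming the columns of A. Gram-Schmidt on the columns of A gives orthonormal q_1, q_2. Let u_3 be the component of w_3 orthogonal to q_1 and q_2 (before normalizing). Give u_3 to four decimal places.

w_1 = (-1, -1, 4); ‖w_1‖ = 4.2426, so q_1 = (-0.2357, -0.2357, 0.9428).
q_1·w_2 = (-0.2357)·3 + (-0.2357)·(-4) + 0.9428·2 = 2.1213.
u_2 = w_2 − 2.1213·q_1 = (3.5000, -3.5000, 0.0000).
‖u_2‖ = 4.9497, so q_2 = (0.7071, -0.7071, 0.0000).
q_1·w_3 = (-0.2357)·(-3) + (-0.2357)·(-3) + 0.9428·(-3) = -1.4142; q_2·w_3 = 0.7071·(-3) + (-0.7071)·(-3) + (0.0000)·(-3) = 0.0000.
u_3 = w_3 + 1.4142·q_1 − 0.0000·q_2 = (-3.3333, -3.3333, -1.6667).

u_3 = (-3.3333, -3.3333, -1.6667)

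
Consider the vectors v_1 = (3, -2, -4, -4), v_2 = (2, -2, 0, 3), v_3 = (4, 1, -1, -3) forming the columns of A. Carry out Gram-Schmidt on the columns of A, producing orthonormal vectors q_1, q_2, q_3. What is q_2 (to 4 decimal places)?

q_2 = (0.5188, -0.5080, -0.0432, 0.6863)

v_1 = (3, -2, -4, -4); ‖v_1‖ = 6.7082, so q_1 = (0.4472, -0.2981, -0.5963, -0.5963).
q_1·v_2 = 0.4472·2 + (-0.2981)·(-2) + (-0.5963)·0 + (-0.5963)·3 = -0.2981.
u_2 = v_2 + 0.2981·q_1 = (2.1333, -2.0889, -0.1778, 2.8222).
‖u_2‖ = 4.1123, so q_2 = (0.5188, -0.5080, -0.0432, 0.6863).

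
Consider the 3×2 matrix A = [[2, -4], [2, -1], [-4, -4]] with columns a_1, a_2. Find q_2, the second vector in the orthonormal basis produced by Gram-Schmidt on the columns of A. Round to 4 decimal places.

q_1 = a_1/‖a_1‖ = (2, 2, -4)/4.8990 = (0.4082, 0.4082, -0.8165).
r_{12} = q_1·a_2 = 1.2247.
u_2 = a_2 − 1.2247·q_1 = (-4.5000, -1.5000, -3.0000).
‖u_2‖ = 5.6125, so q_2 = (-0.8018, -0.2673, -0.5345).

q_2 = (-0.8018, -0.2673, -0.5345)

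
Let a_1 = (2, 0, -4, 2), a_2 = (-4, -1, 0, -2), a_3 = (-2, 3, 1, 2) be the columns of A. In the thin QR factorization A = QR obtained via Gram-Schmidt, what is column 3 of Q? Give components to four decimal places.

q_1 = a_1/‖a_1‖ = (2, 0, -4, 2)/4.8990 = (0.4082, 0.0000, -0.8165, 0.4082).
r_{12} = q_1·a_2 = -2.4495.
u_2 = a_2 + 2.4495·q_1 = (-3.0000, -1.0000, -2.0000, -1.0000).
‖u_2‖ = 3.8730, so q_2 = (-0.7746, -0.2582, -0.5164, -0.2582).
r_{13} = q_1·a_3 = -0.8165; r_{23} = q_2·a_3 = -0.2582.
u_3 = a_3 + 0.8165·q_1 + 0.2582·q_2 = (-1.8667, 2.9333, 0.2000, 2.2667).
‖u_3‖ = 4.1553, so q_3 = (-0.4492, 0.7059, 0.0481, 0.5455).

q_3 = (-0.4492, 0.7059, 0.0481, 0.5455)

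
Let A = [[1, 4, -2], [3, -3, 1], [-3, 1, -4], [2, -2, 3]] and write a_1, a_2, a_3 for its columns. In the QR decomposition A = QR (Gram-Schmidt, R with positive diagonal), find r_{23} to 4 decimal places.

e_1 = a_1/‖a_1‖ = (1, 3, -3, 2)/4.7958 = (0.2085, 0.6255, -0.6255, 0.4170).
r_{12} = e_1·a_2 = -2.5022.
u_2 = a_2 + 2.5022·e_1 = (4.5217, -1.4348, -0.5652, -0.9565).
‖u_2‖ = 4.8723, so e_2 = (0.9281, -0.2945, -0.1160, -0.1963).
r_{23} = e_2·a_3 = -2.2755.

r_{23} = -2.2755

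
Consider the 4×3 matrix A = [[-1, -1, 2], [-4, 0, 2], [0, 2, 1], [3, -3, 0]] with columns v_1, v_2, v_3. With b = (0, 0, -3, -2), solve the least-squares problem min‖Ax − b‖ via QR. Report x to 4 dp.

x = (-0.9046, -0.5169, -1.3385)

e_1 = v_1/‖v_1‖ = (-1, -4, 0, 3)/5.0990 = (-0.1961, -0.7845, 0.0000, 0.5883).
r_{12} = e_1·v_2 = -1.5689.
u_2 = v_2 + 1.5689·e_1 = (-1.3077, -1.2308, 2.0000, -2.0769).
‖u_2‖ = 3.3968, so e_2 = (-0.3850, -0.3623, 0.5888, -0.6114).
r_{13} = e_1·v_3 = -1.9612; r_{23} = e_2·v_3 = -0.9058.
u_3 = v_3 + 1.9612·e_1 + 0.9058·e_2 = (1.2667, 0.1333, 1.5333, 0.6000).
‖u_3‖ = 2.0817, so e_3 = (0.6085, 0.0641, 0.7366, 0.2882).
Qᵀb = (-1.1767, -0.5435, -2.7862).
Back-substitute: x_3 = -2.7862/2.0817 = -1.3385.
x_2 = (-0.5435 + 0.9058·(-1.3385))/3.3968 = -0.5169.
x_1 = (-1.1767 + 1.5689·(-0.5169) + 1.9612·(-1.3385))/5.0990 = -0.9046.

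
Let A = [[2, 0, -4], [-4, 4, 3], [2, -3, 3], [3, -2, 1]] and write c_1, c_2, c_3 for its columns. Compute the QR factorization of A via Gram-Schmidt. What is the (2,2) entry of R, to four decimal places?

c_1 = (2, -4, 2, 3); ‖c_1‖ = 5.7446, so q_1 = (0.3482, -0.6963, 0.3482, 0.5222).
q_1·c_2 = 0.3482·0 + (-0.6963)·4 + 0.3482·(-3) + 0.5222·(-2) = -4.8742.
u_2 = c_2 + 4.8742·q_1 = (1.6970, 0.6061, -1.3030, 0.5455).
r_{22} = ‖u_2‖ = 2.2896.

r_{22} = 2.2896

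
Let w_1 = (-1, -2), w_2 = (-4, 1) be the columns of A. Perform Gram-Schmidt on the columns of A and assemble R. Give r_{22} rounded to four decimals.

e_1 = w_1/‖w_1‖ = (-1, -2)/2.2361 = (-0.4472, -0.8944).
r_{12} = e_1·w_2 = 0.8944.
u_2 = w_2 − 0.8944·e_1 = (-3.6000, 1.8000).
r_{22} = ‖u_2‖ = 4.0249.

r_{22} = 4.0249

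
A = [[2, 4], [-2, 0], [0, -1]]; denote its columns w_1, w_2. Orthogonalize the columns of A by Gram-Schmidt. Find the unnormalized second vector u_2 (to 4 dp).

q_1 = w_1/‖w_1‖ = (2, -2, 0)/2.8284 = (0.7071, -0.7071, 0.0000).
r_{12} = q_1·w_2 = 2.8284.
u_2 = w_2 − 2.8284·q_1 = (2.0000, 2.0000, -1.0000).

u_2 = (2.0000, 2.0000, -1.0000)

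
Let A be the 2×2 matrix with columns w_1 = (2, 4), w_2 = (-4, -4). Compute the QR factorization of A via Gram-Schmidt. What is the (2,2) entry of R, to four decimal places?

r_{22} = 1.7889

q_1 = w_1/‖w_1‖ = (2, 4)/4.4721 = (0.4472, 0.8944).
r_{12} = q_1·w_2 = -5.3666.
u_2 = w_2 + 5.3666·q_1 = (-1.6000, 0.8000).
r_{22} = ‖u_2‖ = 1.7889.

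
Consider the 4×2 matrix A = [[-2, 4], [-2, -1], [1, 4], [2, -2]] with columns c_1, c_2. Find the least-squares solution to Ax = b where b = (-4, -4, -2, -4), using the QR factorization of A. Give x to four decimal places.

c_1 = (-2, -2, 1, 2); ‖c_1‖ = 3.6056, so e_1 = (-0.5547, -0.5547, 0.2774, 0.5547).
e_1·c_2 = (-0.5547)·4 + (-0.5547)·(-1) + 0.2774·4 + 0.5547·(-2) = -1.6641.
u_2 = c_2 + 1.6641·e_1 = (3.0769, -1.9231, 4.4615, -1.0769).
‖u_2‖ = 5.8507, so e_2 = (0.5259, -0.3287, 0.7626, -0.1841).
Qᵀb = (1.6641, -1.5777).
Back-substitute: x_2 = -1.5777/5.8507 = -0.2697.
x_1 = (1.6641 + 1.6641·(-0.2697))/3.6056 = 0.3371.

x = (0.3371, -0.2697)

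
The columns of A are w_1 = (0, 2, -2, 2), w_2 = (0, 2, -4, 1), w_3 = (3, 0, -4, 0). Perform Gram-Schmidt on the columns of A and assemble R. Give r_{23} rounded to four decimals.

w_1 = (0, 2, -2, 2); ‖w_1‖ = 3.4641, so q_1 = (0.0000, 0.5774, -0.5774, 0.5774).
q_1·w_2 = 0.0000·0 + 0.5774·2 + (-0.5774)·(-4) + 0.5774·1 = 4.0415.
u_2 = w_2 − 4.0415·q_1 = (0.0000, -0.3333, -1.6667, -1.3333).
‖u_2‖ = 2.1602, so q_2 = (0.0000, -0.1543, -0.7715, -0.6172).
r_{23} = q_2·w_3 = 3.0861.

r_{23} = 3.0861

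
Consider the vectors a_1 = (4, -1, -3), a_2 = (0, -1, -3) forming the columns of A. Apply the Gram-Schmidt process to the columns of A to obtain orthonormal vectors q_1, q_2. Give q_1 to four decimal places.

q_1 = a_1/‖a_1‖ = (4, -1, -3)/5.0990 = (0.7845, -0.1961, -0.5883).

q_1 = (0.7845, -0.1961, -0.5883)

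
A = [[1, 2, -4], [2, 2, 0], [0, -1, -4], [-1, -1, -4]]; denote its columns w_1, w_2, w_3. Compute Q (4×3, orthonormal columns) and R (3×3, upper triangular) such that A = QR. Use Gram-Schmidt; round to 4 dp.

w_1 = (1, 2, 0, -1); ‖w_1‖ = 2.4495, so e_1 = (0.4082, 0.8165, 0.0000, -0.4082).
e_1·w_2 = 0.4082·2 + 0.8165·2 + 0.0000·(-1) + (-0.4082)·(-1) = 2.8577.
u_2 = w_2 − 2.8577·e_1 = (0.8333, -0.3333, -1.0000, 0.1667).
‖u_2‖ = 1.3540, so e_2 = (0.6155, -0.2462, -0.7385, 0.1231).
e_1·w_3 = 0.4082·(-4) + 0.8165·0 + 0.0000·(-4) + (-0.4082)·(-4) = 0.0000; e_2·w_3 = 0.6155·(-4) + (-0.2462)·0 + (-0.7385)·(-4) + 0.1231·(-4) = 0.0000.
u_3 = w_3 + 0.0000·e_1 + 0.0000·e_2 = (-4.0000, 0.0000, -4.0000, -4.0000).
‖u_3‖ = 6.9282, so e_3 = (-0.5774, 0.0000, -0.5774, -0.5774).

Q = [[0.4082, 0.6155, -0.5774], [0.8165, -0.2462, 0.0000], [0.0000, -0.7385, -0.5774], [-0.4082, 0.1231, -0.5774]], R = [[2.4495, 2.8577, 0.0000], [0.0000, 1.3540, 0.0000], [0.0000, 0.0000, 6.9282]]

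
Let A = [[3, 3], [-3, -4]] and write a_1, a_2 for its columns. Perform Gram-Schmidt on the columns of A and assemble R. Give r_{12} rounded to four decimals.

a_1 = (3, -3); ‖a_1‖ = 4.2426, so e_1 = (0.7071, -0.7071).
r_{12} = e_1·a_2 = 4.9497.

r_{12} = 4.9497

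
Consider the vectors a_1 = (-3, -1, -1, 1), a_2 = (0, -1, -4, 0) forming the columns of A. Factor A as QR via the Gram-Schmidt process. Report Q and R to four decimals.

Q = [[-0.8660, 0.3236], [-0.2887, -0.1510], [-0.2887, -0.9278], [0.2887, -0.1079]], R = [[3.4641, 1.4434], [0.0000, 3.8622]]

q_1 = a_1/‖a_1‖ = (-3, -1, -1, 1)/3.4641 = (-0.8660, -0.2887, -0.2887, 0.2887).
r_{12} = q_1·a_2 = 1.4434.
u_2 = a_2 − 1.4434·q_1 = (1.2500, -0.5833, -3.5833, -0.4167).
‖u_2‖ = 3.8622, so q_2 = (0.3236, -0.1510, -0.9278, -0.1079).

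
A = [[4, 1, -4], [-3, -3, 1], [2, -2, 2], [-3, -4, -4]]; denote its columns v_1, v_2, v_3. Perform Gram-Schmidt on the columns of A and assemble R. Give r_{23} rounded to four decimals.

v_1 = (4, -3, 2, -3); ‖v_1‖ = 6.1644, so e_1 = (0.6489, -0.4867, 0.3244, -0.4867).
e_1·v_2 = 0.6489·1 + (-0.4867)·(-3) + 0.3244·(-2) + (-0.4867)·(-4) = 3.4066.
u_2 = v_2 − 3.4066·e_1 = (-1.2105, -1.3421, -3.1053, -2.3421).
‖u_2‖ = 4.2889, so e_2 = (-0.2822, -0.3129, -0.7240, -0.5461).
r_{23} = e_2·v_3 = 1.5524.

r_{23} = 1.5524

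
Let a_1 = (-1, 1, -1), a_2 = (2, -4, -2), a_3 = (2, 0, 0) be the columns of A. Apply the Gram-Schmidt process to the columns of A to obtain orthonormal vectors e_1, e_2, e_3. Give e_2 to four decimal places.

e_2 = (0.1543, -0.6172, -0.7715)

a_1 = (-1, 1, -1); ‖a_1‖ = 1.7321, so e_1 = (-0.5774, 0.5774, -0.5774).
e_1·a_2 = (-0.5774)·2 + 0.5774·(-4) + (-0.5774)·(-2) = -2.3094.
u_2 = a_2 + 2.3094·e_1 = (0.6667, -2.6667, -3.3333).
‖u_2‖ = 4.3205, so e_2 = (0.1543, -0.6172, -0.7715).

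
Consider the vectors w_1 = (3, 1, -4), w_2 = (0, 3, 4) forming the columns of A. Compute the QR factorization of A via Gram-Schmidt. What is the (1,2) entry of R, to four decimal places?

r_{12} = -2.5495

w_1 = (3, 1, -4); ‖w_1‖ = 5.0990, so q_1 = (0.5883, 0.1961, -0.7845).
r_{12} = q_1·w_2 = -2.5495.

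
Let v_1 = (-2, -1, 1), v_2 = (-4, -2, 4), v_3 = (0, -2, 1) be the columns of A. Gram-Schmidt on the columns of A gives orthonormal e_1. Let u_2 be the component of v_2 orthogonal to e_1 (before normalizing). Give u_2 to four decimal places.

u_2 = (0.6667, 0.3333, 1.6667)

e_1 = v_1/‖v_1‖ = (-2, -1, 1)/2.4495 = (-0.8165, -0.4082, 0.4082).
r_{12} = e_1·v_2 = 5.7155.
u_2 = v_2 − 5.7155·e_1 = (0.6667, 0.3333, 1.6667).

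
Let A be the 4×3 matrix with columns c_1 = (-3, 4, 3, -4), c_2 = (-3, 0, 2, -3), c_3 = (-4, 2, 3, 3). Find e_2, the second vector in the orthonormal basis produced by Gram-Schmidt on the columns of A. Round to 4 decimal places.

e_1 = c_1/‖c_1‖ = (-3, 4, 3, -4)/7.0711 = (-0.4243, 0.5657, 0.4243, -0.5657).
r_{12} = e_1·c_2 = 3.8184.
u_2 = c_2 − 3.8184·e_1 = (-1.3800, -2.1600, 0.3800, -0.8400).
‖u_2‖ = 2.7240, so e_2 = (-0.5066, -0.7930, 0.1395, -0.3084).

e_2 = (-0.5066, -0.7930, 0.1395, -0.3084)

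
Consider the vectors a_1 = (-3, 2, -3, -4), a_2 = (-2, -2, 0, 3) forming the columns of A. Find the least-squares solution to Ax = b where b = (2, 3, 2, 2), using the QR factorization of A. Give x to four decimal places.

x = (-0.5092, -0.5348)

q_1 = a_1/‖a_1‖ = (-3, 2, -3, -4)/6.1644 = (-0.4867, 0.3244, -0.4867, -0.6489).
r_{12} = q_1·a_2 = -1.6222.
u_2 = a_2 + 1.6222·q_1 = (-2.7895, -1.4737, -0.7895, 1.9474).
‖u_2‖ = 3.7906, so q_2 = (-0.7359, -0.3888, -0.2083, 0.5137).
Qᵀb = (-2.2711, -2.0272).
Back-substitute: x_2 = -2.0272/3.7906 = -0.5348.
x_1 = (-2.2711 + 1.6222·(-0.5348))/6.1644 = -0.5092.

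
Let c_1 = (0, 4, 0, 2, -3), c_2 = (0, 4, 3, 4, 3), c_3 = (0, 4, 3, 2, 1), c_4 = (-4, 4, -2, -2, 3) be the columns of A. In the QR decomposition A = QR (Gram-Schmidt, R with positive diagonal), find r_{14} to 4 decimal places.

c_1 = (0, 4, 0, 2, -3); ‖c_1‖ = 5.3852, so e_1 = (0.0000, 0.7428, 0.0000, 0.3714, -0.5571).
r_{14} = e_1·c_4 = 0.5571.

r_{14} = 0.5571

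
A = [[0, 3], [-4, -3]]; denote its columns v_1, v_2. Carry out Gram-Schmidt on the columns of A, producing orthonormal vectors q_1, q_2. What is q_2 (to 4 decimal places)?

q_2 = (1.0000, 0.0000)

v_1 = (0, -4); ‖v_1‖ = 4.0000, so q_1 = (0.0000, -1.0000).
q_1·v_2 = 0.0000·3 + (-1.0000)·(-3) = 3.0000.
u_2 = v_2 − 3.0000·q_1 = (3.0000, 0.0000).
‖u_2‖ = 3.0000, so q_2 = (1.0000, 0.0000).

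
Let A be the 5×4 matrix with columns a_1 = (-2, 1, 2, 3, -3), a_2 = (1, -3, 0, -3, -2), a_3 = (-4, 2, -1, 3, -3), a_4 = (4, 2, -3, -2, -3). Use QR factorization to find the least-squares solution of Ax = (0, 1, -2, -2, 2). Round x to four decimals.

e_1 = a_1/‖a_1‖ = (-2, 1, 2, 3, -3)/5.1962 = (-0.3849, 0.1925, 0.3849, 0.5774, -0.5774).
r_{12} = e_1·a_2 = -1.5396.
u_2 = a_2 + 1.5396·e_1 = (0.4074, -2.7037, 0.5926, -2.1111, -2.8889).
‖u_2‖ = 4.5420, so e_2 = (0.0897, -0.5953, 0.1305, -0.4648, -0.6360).
r_{13} = e_1·a_3 = 5.0037; r_{23} = e_2·a_3 = -1.1661.
u_3 = a_3 − 5.0037·e_1 + 1.1661·e_2 = (-1.9695, 0.3429, -2.7738, -0.4309, -0.8528).
‖u_3‖ = 3.5501, so e_3 = (-0.5548, 0.0966, -0.7813, -0.1214, -0.2402).
r_{14} = e_1·a_4 = -1.7321; r_{24} = e_2·a_4 = 1.6146; r_{34} = e_3·a_4 = 1.2815.
u_4 = a_4 + 1.7321·e_1 − 1.6146·e_2 − 1.2815·e_3 = (3.8994, 3.1707, -1.5427, -0.0940, -2.6652).
‖u_4‖ = 5.8950, so e_4 = (0.6615, 0.5379, -0.2617, -0.0159, -0.4521).
Qᵀb = (-2.8868, -1.1987, 1.4216, 0.1889).
Back-substitute: x_4 = 0.1889/5.8950 = 0.0320.
x_3 = (1.4216 − 1.2815·0.0320)/3.5501 = 0.3889.
x_2 = (-1.1987 + 1.1661·0.3889 − 1.6146·0.0320)/4.5420 = -0.1755.
x_1 = (-2.8868 + 1.5396·(-0.1755) − 5.0037·0.3889 + 1.7321·0.0320)/5.1962 = -0.9713.

x = (-0.9713, -0.1755, 0.3889, 0.0320)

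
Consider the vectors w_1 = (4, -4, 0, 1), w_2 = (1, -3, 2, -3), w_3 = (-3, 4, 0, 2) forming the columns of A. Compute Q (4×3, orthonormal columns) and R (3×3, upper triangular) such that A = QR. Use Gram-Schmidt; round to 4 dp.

Q = [[0.6963, -0.1362, -0.1364], [-0.6963, -0.3368, -0.0059], [0.0000, 0.4730, 0.8421], [0.1741, -0.8027, 0.5218]], R = [[5.7446, 2.2630, -4.5260], [0.0000, 4.2283, -2.5442], [0.0000, 0.0000, 1.4291]]

w_1 = (4, -4, 0, 1); ‖w_1‖ = 5.7446, so q_1 = (0.6963, -0.6963, 0.0000, 0.1741).
q_1·w_2 = 0.6963·1 + (-0.6963)·(-3) + 0.0000·2 + 0.1741·(-3) = 2.2630.
u_2 = w_2 − 2.2630·q_1 = (-0.5758, -1.4242, 2.0000, -3.3939).
‖u_2‖ = 4.2283, so q_2 = (-0.1362, -0.3368, 0.4730, -0.8027).
q_1·w_3 = 0.6963·(-3) + (-0.6963)·4 + 0.0000·0 + 0.1741·2 = -4.5260; q_2·w_3 = (-0.1362)·(-3) + (-0.3368)·4 + 0.4730·0 + (-0.8027)·2 = -2.5442.
u_3 = w_3 + 4.5260·q_1 + 2.5442·q_2 = (-0.1949, -0.0085, 1.2034, 0.7458).
‖u_3‖ = 1.4291, so q_3 = (-0.1364, -0.0059, 0.8421, 0.5218).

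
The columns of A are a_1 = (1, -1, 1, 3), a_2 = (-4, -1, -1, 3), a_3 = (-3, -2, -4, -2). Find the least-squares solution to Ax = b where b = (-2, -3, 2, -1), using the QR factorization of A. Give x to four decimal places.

a_1 = (1, -1, 1, 3); ‖a_1‖ = 3.4641, so e_1 = (0.2887, -0.2887, 0.2887, 0.8660).
e_1·a_2 = 0.2887·(-4) + (-0.2887)·(-1) + 0.2887·(-1) + 0.8660·3 = 1.4434.
u_2 = a_2 − 1.4434·e_1 = (-4.4167, -0.5833, -1.4167, 1.7500).
‖u_2‖ = 4.9917, so e_2 = (-0.8848, -0.1169, -0.2838, 0.3506).
e_1·a_3 = 0.2887·(-3) + (-0.2887)·(-2) + 0.2887·(-4) + 0.8660·(-2) = -3.1754; e_2·a_3 = (-0.8848)·(-3) + (-0.1169)·(-2) + (-0.2838)·(-4) + 0.3506·(-2) = 3.3222.
u_3 = a_3 + 3.1754·e_1 − 3.3222·e_2 = (0.8562, -2.5284, -2.1405, -0.4147).
‖u_3‖ = 3.4467, so e_3 = (0.2484, -0.7336, -0.6210, -0.1203).
Qᵀb = (0.0000, 1.2020, 0.5822).
Back-substitute: x_3 = 0.5822/3.4467 = 0.1689.
x_2 = (1.2020 − 3.3222·0.1689)/4.9917 = 0.1284.
x_1 = (0.0000 − 1.4434·0.1284 + 3.1754·0.1689)/3.4641 = 0.1014.

x = (0.1014, 0.1284, 0.1689)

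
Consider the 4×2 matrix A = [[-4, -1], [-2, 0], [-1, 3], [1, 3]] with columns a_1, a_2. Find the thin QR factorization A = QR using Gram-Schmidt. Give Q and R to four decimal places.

Q = [[-0.8528, -0.0638], [-0.4264, 0.0851], [-0.2132, 0.7443], [0.2132, 0.6593]], R = [[4.6904, 0.8528], [0.0000, 4.2747]]

q_1 = a_1/‖a_1‖ = (-4, -2, -1, 1)/4.6904 = (-0.8528, -0.4264, -0.2132, 0.2132).
r_{12} = q_1·a_2 = 0.8528.
u_2 = a_2 − 0.8528·q_1 = (-0.2727, 0.3636, 3.1818, 2.8182).
‖u_2‖ = 4.2747, so q_2 = (-0.0638, 0.0851, 0.7443, 0.6593).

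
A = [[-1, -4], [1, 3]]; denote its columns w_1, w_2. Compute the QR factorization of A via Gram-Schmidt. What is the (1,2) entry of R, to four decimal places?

w_1 = (-1, 1); ‖w_1‖ = 1.4142, so e_1 = (-0.7071, 0.7071).
r_{12} = e_1·w_2 = 4.9497.

r_{12} = 4.9497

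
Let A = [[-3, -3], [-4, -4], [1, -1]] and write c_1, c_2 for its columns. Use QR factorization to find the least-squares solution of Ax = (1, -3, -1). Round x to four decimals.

q_1 = c_1/‖c_1‖ = (-3, -4, 1)/5.0990 = (-0.5883, -0.7845, 0.1961).
r_{12} = q_1·c_2 = 4.7068.
u_2 = c_2 − 4.7068·q_1 = (-0.2308, -0.3077, -1.9231).
‖u_2‖ = 1.9612, so q_2 = (-0.1177, -0.1569, -0.9806).
Qᵀb = (1.5689, 1.3336).
Back-substitute: x_2 = 1.3336/1.9612 = 0.6800.
x_1 = (1.5689 − 4.7068·0.6800)/5.0990 = -0.3200.

x = (-0.3200, 0.6800)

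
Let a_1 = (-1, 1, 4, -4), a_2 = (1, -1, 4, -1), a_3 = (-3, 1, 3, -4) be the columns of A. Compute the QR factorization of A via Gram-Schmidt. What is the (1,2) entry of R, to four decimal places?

a_1 = (-1, 1, 4, -4); ‖a_1‖ = 5.8310, so q_1 = (-0.1715, 0.1715, 0.6860, -0.6860).
r_{12} = q_1·a_2 = 3.0870.

r_{12} = 3.0870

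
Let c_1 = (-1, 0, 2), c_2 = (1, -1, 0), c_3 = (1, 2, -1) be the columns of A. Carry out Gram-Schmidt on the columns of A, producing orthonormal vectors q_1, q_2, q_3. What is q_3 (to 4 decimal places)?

q_3 = (0.6667, 0.6667, 0.3333)

c_1 = (-1, 0, 2); ‖c_1‖ = 2.2361, so q_1 = (-0.4472, 0.0000, 0.8944).
q_1·c_2 = (-0.4472)·1 + 0.0000·(-1) + 0.8944·0 = -0.4472.
u_2 = c_2 + 0.4472·q_1 = (0.8000, -1.0000, 0.4000).
‖u_2‖ = 1.3416, so q_2 = (0.5963, -0.7454, 0.2981).
q_1·c_3 = (-0.4472)·1 + 0.0000·2 + 0.8944·(-1) = -1.3416; q_2·c_3 = 0.5963·1 + (-0.7454)·2 + 0.2981·(-1) = -1.1926.
u_3 = c_3 + 1.3416·q_1 + 1.1926·q_2 = (1.1111, 1.1111, 0.5556).
‖u_3‖ = 1.6667, so q_3 = (0.6667, 0.6667, 0.3333).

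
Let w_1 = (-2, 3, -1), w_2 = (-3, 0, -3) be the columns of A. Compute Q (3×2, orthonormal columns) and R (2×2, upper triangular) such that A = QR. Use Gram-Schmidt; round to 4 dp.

w_1 = (-2, 3, -1); ‖w_1‖ = 3.7417, so e_1 = (-0.5345, 0.8018, -0.2673).
e_1·w_2 = (-0.5345)·(-3) + 0.8018·0 + (-0.2673)·(-3) = 2.4054.
u_2 = w_2 − 2.4054·e_1 = (-1.7143, -1.9286, -2.3571).
‖u_2‖ = 3.4949, so e_2 = (-0.4905, -0.5518, -0.6745).

Q = [[-0.5345, -0.4905], [0.8018, -0.5518], [-0.2673, -0.6745]], R = [[3.7417, 2.4054], [0.0000, 3.4949]]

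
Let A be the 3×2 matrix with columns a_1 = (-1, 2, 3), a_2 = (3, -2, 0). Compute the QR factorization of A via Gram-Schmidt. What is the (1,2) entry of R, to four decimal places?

a_1 = (-1, 2, 3); ‖a_1‖ = 3.7417, so q_1 = (-0.2673, 0.5345, 0.8018).
r_{12} = q_1·a_2 = -1.8708.

r_{12} = -1.8708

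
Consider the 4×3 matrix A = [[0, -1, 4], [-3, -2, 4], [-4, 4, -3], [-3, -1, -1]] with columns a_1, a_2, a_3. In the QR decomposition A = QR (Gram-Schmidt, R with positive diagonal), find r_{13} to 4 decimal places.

r_{13} = 0.5145

a_1 = (0, -3, -4, -3); ‖a_1‖ = 5.8310, so e_1 = (0.0000, -0.5145, -0.6860, -0.5145).
r_{13} = e_1·a_3 = 0.5145.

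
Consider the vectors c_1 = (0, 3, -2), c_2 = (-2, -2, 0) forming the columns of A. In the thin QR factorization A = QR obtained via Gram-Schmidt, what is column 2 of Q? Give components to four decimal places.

c_1 = (0, 3, -2); ‖c_1‖ = 3.6056, so e_1 = (0.0000, 0.8321, -0.5547).
e_1·c_2 = 0.0000·(-2) + 0.8321·(-2) + (-0.5547)·0 = -1.6641.
u_2 = c_2 + 1.6641·e_1 = (-2.0000, -0.6154, -0.9231).
‖u_2‖ = 2.2871, so e_2 = (-0.8745, -0.2691, -0.4036).

e_2 = (-0.8745, -0.2691, -0.4036)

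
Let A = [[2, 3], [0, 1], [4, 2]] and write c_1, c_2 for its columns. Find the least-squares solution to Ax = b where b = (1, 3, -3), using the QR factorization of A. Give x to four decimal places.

c_1 = (2, 0, 4); ‖c_1‖ = 4.4721, so q_1 = (0.4472, 0.0000, 0.8944).
q_1·c_2 = 0.4472·3 + 0.0000·1 + 0.8944·2 = 3.1305.
u_2 = c_2 − 3.1305·q_1 = (1.6000, 1.0000, -0.8000).
‖u_2‖ = 2.0494, so q_2 = (0.7807, 0.4880, -0.3904).
Qᵀb = (-2.2361, 3.4157).
Back-substitute: x_2 = 3.4157/2.0494 = 1.6667.
x_1 = (-2.2361 − 3.1305·1.6667)/4.4721 = -1.6667.

x = (-1.6667, 1.6667)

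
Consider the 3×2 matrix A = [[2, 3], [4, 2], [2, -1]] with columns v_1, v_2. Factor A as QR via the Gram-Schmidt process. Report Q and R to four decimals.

v_1 = (2, 4, 2); ‖v_1‖ = 4.8990, so q_1 = (0.4082, 0.8165, 0.4082).
q_1·v_2 = 0.4082·3 + 0.8165·2 + 0.4082·(-1) = 2.4495.
u_2 = v_2 − 2.4495·q_1 = (2.0000, 0.0000, -2.0000).
‖u_2‖ = 2.8284, so q_2 = (0.7071, 0.0000, -0.7071).

Q = [[0.4082, 0.7071], [0.8165, 0.0000], [0.4082, -0.7071]], R = [[4.8990, 2.4495], [0.0000, 2.8284]]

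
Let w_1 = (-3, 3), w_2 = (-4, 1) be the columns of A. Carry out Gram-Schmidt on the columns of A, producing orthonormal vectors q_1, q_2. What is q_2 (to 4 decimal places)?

q_2 = (-0.7071, -0.7071)

w_1 = (-3, 3); ‖w_1‖ = 4.2426, so q_1 = (-0.7071, 0.7071).
q_1·w_2 = (-0.7071)·(-4) + 0.7071·1 = 3.5355.
u_2 = w_2 − 3.5355·q_1 = (-1.5000, -1.5000).
‖u_2‖ = 2.1213, so q_2 = (-0.7071, -0.7071).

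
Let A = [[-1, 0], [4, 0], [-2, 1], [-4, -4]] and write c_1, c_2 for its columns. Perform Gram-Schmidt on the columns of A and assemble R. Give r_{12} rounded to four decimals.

r_{12} = 2.3016

c_1 = (-1, 4, -2, -4); ‖c_1‖ = 6.0828, so e_1 = (-0.1644, 0.6576, -0.3288, -0.6576).
r_{12} = e_1·c_2 = 2.3016.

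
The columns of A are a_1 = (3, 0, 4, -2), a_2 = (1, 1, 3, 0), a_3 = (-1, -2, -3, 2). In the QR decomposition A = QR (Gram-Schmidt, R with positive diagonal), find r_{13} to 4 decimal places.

e_1 = a_1/‖a_1‖ = (3, 0, 4, -2)/5.3852 = (0.5571, 0.0000, 0.7428, -0.3714).
r_{13} = e_1·a_3 = -3.5282.

r_{13} = -3.5282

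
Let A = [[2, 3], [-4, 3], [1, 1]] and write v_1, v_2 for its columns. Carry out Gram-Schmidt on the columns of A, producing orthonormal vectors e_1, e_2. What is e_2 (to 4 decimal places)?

v_1 = (2, -4, 1); ‖v_1‖ = 4.5826, so e_1 = (0.4364, -0.8729, 0.2182).
e_1·v_2 = 0.4364·3 + (-0.8729)·3 + 0.2182·1 = -1.0911.
u_2 = v_2 + 1.0911·e_1 = (3.4762, 2.0476, 1.2381).
‖u_2‖ = 4.2201, so e_2 = (0.8237, 0.4852, 0.2934).

e_2 = (0.8237, 0.4852, 0.2934)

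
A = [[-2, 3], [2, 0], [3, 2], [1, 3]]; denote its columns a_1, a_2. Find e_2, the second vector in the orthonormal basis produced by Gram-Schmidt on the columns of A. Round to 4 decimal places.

e_2 = (0.7189, -0.0719, 0.3235, 0.6111)

e_1 = a_1/‖a_1‖ = (-2, 2, 3, 1)/4.2426 = (-0.4714, 0.4714, 0.7071, 0.2357).
r_{12} = e_1·a_2 = 0.7071.
u_2 = a_2 − 0.7071·e_1 = (3.3333, -0.3333, 1.5000, 2.8333).
‖u_2‖ = 4.6368, so e_2 = (0.7189, -0.0719, 0.3235, 0.6111).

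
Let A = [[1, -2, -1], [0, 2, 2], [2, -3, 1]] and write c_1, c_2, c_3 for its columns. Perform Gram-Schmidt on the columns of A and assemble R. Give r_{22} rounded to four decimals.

r_{22} = 2.0494

c_1 = (1, 0, 2); ‖c_1‖ = 2.2361, so e_1 = (0.4472, 0.0000, 0.8944).
e_1·c_2 = 0.4472·(-2) + 0.0000·2 + 0.8944·(-3) = -3.5777.
u_2 = c_2 + 3.5777·e_1 = (-0.4000, 2.0000, 0.2000).
r_{22} = ‖u_2‖ = 2.0494.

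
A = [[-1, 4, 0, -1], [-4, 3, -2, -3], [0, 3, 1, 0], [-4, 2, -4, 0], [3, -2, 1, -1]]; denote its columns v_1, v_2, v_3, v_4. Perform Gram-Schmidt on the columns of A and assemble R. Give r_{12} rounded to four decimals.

q_1 = v_1/‖v_1‖ = (-1, -4, 0, -4, 3)/6.4807 = (-0.1543, -0.6172, 0.0000, -0.6172, 0.4629).
r_{12} = q_1·v_2 = -4.6291.

r_{12} = -4.6291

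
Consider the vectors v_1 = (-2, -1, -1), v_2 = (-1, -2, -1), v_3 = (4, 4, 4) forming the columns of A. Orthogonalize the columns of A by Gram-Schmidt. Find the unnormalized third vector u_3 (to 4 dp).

u_3 = (-0.3636, -0.3636, 1.0909)

e_1 = v_1/‖v_1‖ = (-2, -1, -1)/2.4495 = (-0.8165, -0.4082, -0.4082).
r_{12} = e_1·v_2 = 2.0412.
u_2 = v_2 − 2.0412·e_1 = (0.6667, -1.1667, -0.1667).
‖u_2‖ = 1.3540, so e_2 = (0.4924, -0.8616, -0.1231).
r_{13} = e_1·v_3 = -6.5320; r_{23} = e_2·v_3 = -1.9695.
u_3 = v_3 + 6.5320·e_1 + 1.9695·e_2 = (-0.3636, -0.3636, 1.0909).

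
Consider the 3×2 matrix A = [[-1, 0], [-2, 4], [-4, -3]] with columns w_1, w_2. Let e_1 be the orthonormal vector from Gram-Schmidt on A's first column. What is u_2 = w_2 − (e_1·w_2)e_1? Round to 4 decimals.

e_1 = w_1/‖w_1‖ = (-1, -2, -4)/4.5826 = (-0.2182, -0.4364, -0.8729).
r_{12} = e_1·w_2 = 0.8729.
u_2 = w_2 − 0.8729·e_1 = (0.1905, 4.3810, -2.2381).

u_2 = (0.1905, 4.3810, -2.2381)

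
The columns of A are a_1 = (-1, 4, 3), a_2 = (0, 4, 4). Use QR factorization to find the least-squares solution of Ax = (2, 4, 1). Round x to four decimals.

a_1 = (-1, 4, 3); ‖a_1‖ = 5.0990, so e_1 = (-0.1961, 0.7845, 0.5883).
e_1·a_2 = (-0.1961)·0 + 0.7845·4 + 0.5883·4 = 5.4913.
u_2 = a_2 − 5.4913·e_1 = (1.0769, -0.3077, 0.7692).
‖u_2‖ = 1.3587, so e_2 = (0.7926, -0.2265, 0.5661).
Qᵀb = (3.3340, 1.2455).
Back-substitute: x_2 = 1.2455/1.3587 = 0.9167.
x_1 = (3.3340 − 5.4913·0.9167)/5.0990 = -0.3333.

x = (-0.3333, 0.9167)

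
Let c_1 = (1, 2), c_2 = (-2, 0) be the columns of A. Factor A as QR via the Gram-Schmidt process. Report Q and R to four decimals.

Q = [[0.4472, -0.8944], [0.8944, 0.4472]], R = [[2.2361, -0.8944], [0.0000, 1.7889]]

c_1 = (1, 2); ‖c_1‖ = 2.2361, so e_1 = (0.4472, 0.8944).
e_1·c_2 = 0.4472·(-2) + 0.8944·0 = -0.8944.
u_2 = c_2 + 0.8944·e_1 = (-1.6000, 0.8000).
‖u_2‖ = 1.7889, so e_2 = (-0.8944, 0.4472).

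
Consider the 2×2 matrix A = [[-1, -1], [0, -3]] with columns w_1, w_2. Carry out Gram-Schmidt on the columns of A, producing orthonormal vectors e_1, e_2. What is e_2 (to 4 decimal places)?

w_1 = (-1, 0); ‖w_1‖ = 1.0000, so e_1 = (-1.0000, 0.0000).
e_1·w_2 = (-1.0000)·(-1) + 0.0000·(-3) = 1.0000.
u_2 = w_2 − 1.0000·e_1 = (0.0000, -3.0000).
‖u_2‖ = 3.0000, so e_2 = (0.0000, -1.0000).

e_2 = (0.0000, -1.0000)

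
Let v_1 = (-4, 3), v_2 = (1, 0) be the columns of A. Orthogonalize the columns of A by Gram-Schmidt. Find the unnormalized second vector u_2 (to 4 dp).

v_1 = (-4, 3); ‖v_1‖ = 5.0000, so q_1 = (-0.8000, 0.6000).
q_1·v_2 = (-0.8000)·1 + 0.6000·0 = -0.8000.
u_2 = v_2 + 0.8000·q_1 = (0.3600, 0.4800).

u_2 = (0.3600, 0.4800)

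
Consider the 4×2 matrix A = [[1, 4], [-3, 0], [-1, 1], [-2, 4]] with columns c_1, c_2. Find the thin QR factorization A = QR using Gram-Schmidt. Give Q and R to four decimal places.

Q = [[0.2582, 0.7741], [-0.7746, -0.1786], [-0.2582, 0.1191], [-0.5164, 0.5955]], R = [[3.8730, -1.2910], [0.0000, 5.5976]]

q_1 = c_1/‖c_1‖ = (1, -3, -1, -2)/3.8730 = (0.2582, -0.7746, -0.2582, -0.5164).
r_{12} = q_1·c_2 = -1.2910.
u_2 = c_2 + 1.2910·q_1 = (4.3333, -1.0000, 0.6667, 3.3333).
‖u_2‖ = 5.5976, so q_2 = (0.7741, -0.1786, 0.1191, 0.5955).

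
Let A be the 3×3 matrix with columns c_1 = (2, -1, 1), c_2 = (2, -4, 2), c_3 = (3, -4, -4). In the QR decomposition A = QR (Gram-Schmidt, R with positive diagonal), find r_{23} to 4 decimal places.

r_{23} = 1.4771

q_1 = c_1/‖c_1‖ = (2, -1, 1)/2.4495 = (0.8165, -0.4082, 0.4082).
r_{12} = q_1·c_2 = 4.0825.
u_2 = c_2 − 4.0825·q_1 = (-1.3333, -2.3333, 0.3333).
‖u_2‖ = 2.7080, so q_2 = (-0.4924, -0.8616, 0.1231).
r_{23} = q_2·c_3 = 1.4771.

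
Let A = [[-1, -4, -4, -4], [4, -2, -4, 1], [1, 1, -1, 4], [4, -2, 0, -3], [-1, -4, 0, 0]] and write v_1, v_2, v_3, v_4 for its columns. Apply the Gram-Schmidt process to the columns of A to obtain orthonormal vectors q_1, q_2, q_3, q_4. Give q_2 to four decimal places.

q_1 = v_1/‖v_1‖ = (-1, 4, 1, 4, -1)/5.9161 = (-0.1690, 0.6761, 0.1690, 0.6761, -0.1690).
r_{12} = q_1·v_2 = -1.1832.
u_2 = v_2 + 1.1832·q_1 = (-4.2000, -1.2000, 1.2000, -1.2000, -4.2000).
‖u_2‖ = 6.2929, so q_2 = (-0.6674, -0.1907, 0.1907, -0.1907, -0.6674).

q_2 = (-0.6674, -0.1907, 0.1907, -0.1907, -0.6674)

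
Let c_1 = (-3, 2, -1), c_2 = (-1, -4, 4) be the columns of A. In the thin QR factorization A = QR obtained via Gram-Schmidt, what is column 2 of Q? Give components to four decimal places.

q_1 = c_1/‖c_1‖ = (-3, 2, -1)/3.7417 = (-0.8018, 0.5345, -0.2673).
r_{12} = q_1·c_2 = -2.4054.
u_2 = c_2 + 2.4054·q_1 = (-2.9286, -2.7143, 3.3571).
‖u_2‖ = 5.2167, so q_2 = (-0.5614, -0.5203, 0.6435).

q_2 = (-0.5614, -0.5203, 0.6435)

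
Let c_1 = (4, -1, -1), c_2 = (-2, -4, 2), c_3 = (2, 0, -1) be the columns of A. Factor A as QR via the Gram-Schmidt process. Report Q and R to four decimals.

Q = [[0.9428, -0.1421, -0.3015], [-0.2357, -0.9239, -0.3015], [-0.2357, 0.3553, -0.9045]], R = [[4.2426, -1.4142, 2.1213], [0.0000, 4.6904, -0.6396], [0.0000, 0.0000, 0.3015]]

c_1 = (4, -1, -1); ‖c_1‖ = 4.2426, so q_1 = (0.9428, -0.2357, -0.2357).
q_1·c_2 = 0.9428·(-2) + (-0.2357)·(-4) + (-0.2357)·2 = -1.4142.
u_2 = c_2 + 1.4142·q_1 = (-0.6667, -4.3333, 1.6667).
‖u_2‖ = 4.6904, so q_2 = (-0.1421, -0.9239, 0.3553).
q_1·c_3 = 0.9428·2 + (-0.2357)·0 + (-0.2357)·(-1) = 2.1213; q_2·c_3 = (-0.1421)·2 + (-0.9239)·0 + 0.3553·(-1) = -0.6396.
u_3 = c_3 − 2.1213·q_1 + 0.6396·q_2 = (-0.0909, -0.0909, -0.2727).
‖u_3‖ = 0.3015, so q_3 = (-0.3015, -0.3015, -0.9045).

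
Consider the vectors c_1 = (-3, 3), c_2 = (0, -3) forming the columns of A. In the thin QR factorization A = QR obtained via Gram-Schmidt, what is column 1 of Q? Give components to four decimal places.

e_1 = c_1/‖c_1‖ = (-3, 3)/4.2426 = (-0.7071, 0.7071).

e_1 = (-0.7071, 0.7071)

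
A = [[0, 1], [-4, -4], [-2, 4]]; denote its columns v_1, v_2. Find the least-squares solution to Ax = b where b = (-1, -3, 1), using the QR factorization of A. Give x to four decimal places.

e_1 = v_1/‖v_1‖ = (0, -4, -2)/4.4721 = (0.0000, -0.8944, -0.4472).
r_{12} = e_1·v_2 = 1.7889.
u_2 = v_2 − 1.7889·e_1 = (1.0000, -2.4000, 4.8000).
‖u_2‖ = 5.4589, so e_2 = (0.1832, -0.4396, 0.8793).
Qᵀb = (2.2361, 2.0150).
Back-substitute: x_2 = 2.0150/5.4589 = 0.3691.
x_1 = (2.2361 − 1.7889·0.3691)/4.4721 = 0.3523.

x = (0.3523, 0.3691)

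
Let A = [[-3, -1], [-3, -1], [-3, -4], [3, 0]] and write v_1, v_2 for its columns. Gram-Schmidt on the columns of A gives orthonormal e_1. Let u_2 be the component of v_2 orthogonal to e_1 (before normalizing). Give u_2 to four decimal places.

u_2 = (0.5000, 0.5000, -2.5000, -1.5000)

v_1 = (-3, -3, -3, 3); ‖v_1‖ = 6.0000, so e_1 = (-0.5000, -0.5000, -0.5000, 0.5000).
e_1·v_2 = (-0.5000)·(-1) + (-0.5000)·(-1) + (-0.5000)·(-4) + 0.5000·0 = 3.0000.
u_2 = v_2 − 3.0000·e_1 = (0.5000, 0.5000, -2.5000, -1.5000).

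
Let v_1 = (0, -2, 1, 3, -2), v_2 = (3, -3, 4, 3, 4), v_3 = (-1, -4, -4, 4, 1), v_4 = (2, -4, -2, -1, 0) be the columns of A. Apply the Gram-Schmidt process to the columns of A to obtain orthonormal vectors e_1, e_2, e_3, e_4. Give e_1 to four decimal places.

v_1 = (0, -2, 1, 3, -2); ‖v_1‖ = 4.2426, so e_1 = (0.0000, -0.4714, 0.2357, 0.7071, -0.4714).

e_1 = (0.0000, -0.4714, 0.2357, 0.7071, -0.4714)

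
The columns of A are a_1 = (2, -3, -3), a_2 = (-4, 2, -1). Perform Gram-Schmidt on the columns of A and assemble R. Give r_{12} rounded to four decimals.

r_{12} = -2.3452

q_1 = a_1/‖a_1‖ = (2, -3, -3)/4.6904 = (0.4264, -0.6396, -0.6396).
r_{12} = q_1·a_2 = -2.3452.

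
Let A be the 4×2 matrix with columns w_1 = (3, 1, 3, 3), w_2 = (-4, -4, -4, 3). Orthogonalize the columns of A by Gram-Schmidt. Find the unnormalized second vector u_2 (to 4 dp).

q_1 = w_1/‖w_1‖ = (3, 1, 3, 3)/5.2915 = (0.5669, 0.1890, 0.5669, 0.5669).
r_{12} = q_1·w_2 = -3.5907.
u_2 = w_2 + 3.5907·q_1 = (-1.9643, -3.3214, -1.9643, 5.0357).

u_2 = (-1.9643, -3.3214, -1.9643, 5.0357)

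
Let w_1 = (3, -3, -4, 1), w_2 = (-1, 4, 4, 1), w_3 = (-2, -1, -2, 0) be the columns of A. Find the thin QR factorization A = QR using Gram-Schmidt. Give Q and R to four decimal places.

w_1 = (3, -3, -4, 1); ‖w_1‖ = 5.9161, so q_1 = (0.5071, -0.5071, -0.6761, 0.1690).
q_1·w_2 = 0.5071·(-1) + (-0.5071)·4 + (-0.6761)·4 + 0.1690·1 = -5.0709.
u_2 = w_2 + 5.0709·q_1 = (1.5714, 1.4286, 0.5714, 1.8571).
‖u_2‖ = 2.8785, so q_2 = (0.5459, 0.4963, 0.1985, 0.6452).
q_1·w_3 = 0.5071·(-2) + (-0.5071)·(-1) + (-0.6761)·(-2) + 0.1690·0 = 0.8452; q_2·w_3 = 0.5459·(-2) + 0.4963·(-1) + 0.1985·(-2) + 0.6452·0 = -1.9852.
u_3 = w_3 − 0.8452·q_1 + 1.9852·q_2 = (-1.3448, 0.4138, -1.0345, 1.1379).
‖u_3‖ = 2.0844, so q_3 = (-0.6452, 0.1985, -0.4963, 0.5459).

Q = [[0.5071, 0.5459, -0.6452], [-0.5071, 0.4963, 0.1985], [-0.6761, 0.1985, -0.4963], [0.1690, 0.6452, 0.5459]], R = [[5.9161, -5.0709, 0.8452], [0.0000, 2.8785, -1.9852], [0.0000, 0.0000, 2.0844]]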